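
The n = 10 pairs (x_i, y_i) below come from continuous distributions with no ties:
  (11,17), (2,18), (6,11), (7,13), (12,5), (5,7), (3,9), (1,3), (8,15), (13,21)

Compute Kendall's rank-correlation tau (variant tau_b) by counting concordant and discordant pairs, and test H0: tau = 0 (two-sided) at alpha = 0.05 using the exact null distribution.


Step 1: Enumerate the 45 unordered pairs (i,j) with i<j and classify each by sign(x_j-x_i) * sign(y_j-y_i).
  (1,2):dx=-9,dy=+1->D; (1,3):dx=-5,dy=-6->C; (1,4):dx=-4,dy=-4->C; (1,5):dx=+1,dy=-12->D
  (1,6):dx=-6,dy=-10->C; (1,7):dx=-8,dy=-8->C; (1,8):dx=-10,dy=-14->C; (1,9):dx=-3,dy=-2->C
  (1,10):dx=+2,dy=+4->C; (2,3):dx=+4,dy=-7->D; (2,4):dx=+5,dy=-5->D; (2,5):dx=+10,dy=-13->D
  (2,6):dx=+3,dy=-11->D; (2,7):dx=+1,dy=-9->D; (2,8):dx=-1,dy=-15->C; (2,9):dx=+6,dy=-3->D
  (2,10):dx=+11,dy=+3->C; (3,4):dx=+1,dy=+2->C; (3,5):dx=+6,dy=-6->D; (3,6):dx=-1,dy=-4->C
  (3,7):dx=-3,dy=-2->C; (3,8):dx=-5,dy=-8->C; (3,9):dx=+2,dy=+4->C; (3,10):dx=+7,dy=+10->C
  (4,5):dx=+5,dy=-8->D; (4,6):dx=-2,dy=-6->C; (4,7):dx=-4,dy=-4->C; (4,8):dx=-6,dy=-10->C
  (4,9):dx=+1,dy=+2->C; (4,10):dx=+6,dy=+8->C; (5,6):dx=-7,dy=+2->D; (5,7):dx=-9,dy=+4->D
  (5,8):dx=-11,dy=-2->C; (5,9):dx=-4,dy=+10->D; (5,10):dx=+1,dy=+16->C; (6,7):dx=-2,dy=+2->D
  (6,8):dx=-4,dy=-4->C; (6,9):dx=+3,dy=+8->C; (6,10):dx=+8,dy=+14->C; (7,8):dx=-2,dy=-6->C
  (7,9):dx=+5,dy=+6->C; (7,10):dx=+10,dy=+12->C; (8,9):dx=+7,dy=+12->C; (8,10):dx=+12,dy=+18->C
  (9,10):dx=+5,dy=+6->C
Step 2: C = 31, D = 14, total pairs = 45.
Step 3: tau = (C - D)/(n(n-1)/2) = (31 - 14)/45 = 0.377778.
Step 4: Exact two-sided p-value (enumerate n! = 3628800 permutations of y under H0): p = 0.155742.
Step 5: alpha = 0.05. fail to reject H0.

tau_b = 0.3778 (C=31, D=14), p = 0.155742, fail to reject H0.


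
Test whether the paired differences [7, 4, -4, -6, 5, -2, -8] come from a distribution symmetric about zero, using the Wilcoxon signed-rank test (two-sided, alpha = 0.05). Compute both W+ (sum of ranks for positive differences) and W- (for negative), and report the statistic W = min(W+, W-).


Step 1: Drop any zero differences (none here) and take |d_i|.
|d| = [7, 4, 4, 6, 5, 2, 8]
Step 2: Midrank |d_i| (ties get averaged ranks).
ranks: |7|->6, |4|->2.5, |4|->2.5, |6|->5, |5|->4, |2|->1, |8|->7
Step 3: Attach original signs; sum ranks with positive sign and with negative sign.
W+ = 6 + 2.5 + 4 = 12.5
W- = 2.5 + 5 + 1 + 7 = 15.5
(Check: W+ + W- = 28 should equal n(n+1)/2 = 28.)
Step 4: Test statistic W = min(W+, W-) = 12.5.
Step 5: Ties in |d|, so use the tie-corrected normal approximation.
        E[W] = n(n+1)/4 = 7*8/4 = 14.
        Tie groups: |d|=4 (t=2); sum(t^3 - t) = 6.
        Var[W] = n(n+1)(2n+1)/24 - sum(t^3-t)/48 = 840/24 - 6/48 = 34.875.
        z = (W - E[W]) / sqrt(Var[W]) = (12.5 - 14) / 5.9055 = -0.2540.
        Two-sided p = 2*Phi(z) = 0.799495.
Step 6: alpha = 0.05. fail to reject H0.

W+ = 12.5, W- = 15.5, W = min = 12.5, p = 0.799495, fail to reject H0.


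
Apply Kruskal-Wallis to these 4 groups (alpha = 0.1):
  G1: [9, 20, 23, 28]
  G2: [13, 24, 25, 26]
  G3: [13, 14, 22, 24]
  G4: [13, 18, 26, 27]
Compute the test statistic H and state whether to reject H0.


Step 1: Combine all N = 16 observations and assign midranks.
sorted (value, group, rank): (9,G1,1), (13,G2,3), (13,G3,3), (13,G4,3), (14,G3,5), (18,G4,6), (20,G1,7), (22,G3,8), (23,G1,9), (24,G2,10.5), (24,G3,10.5), (25,G2,12), (26,G2,13.5), (26,G4,13.5), (27,G4,15), (28,G1,16)
Step 2: Sum ranks within each group.
R_1 = 33 (n_1 = 4)
R_2 = 39 (n_2 = 4)
R_3 = 26.5 (n_3 = 4)
R_4 = 37.5 (n_4 = 4)
Step 3: H = 12/(N(N+1)) * sum(R_i^2/n_i) - 3(N+1)
     = 12/(16*17) * (33^2/4 + 39^2/4 + 26.5^2/4 + 37.5^2/4) - 3*17
     = 0.044118 * 1179.62 - 51
     = 1.042279.
Step 4: Ties present; correction factor C = 1 - 36/(16^3 - 16) = 0.991176. Corrected H = 1.042279 / 0.991176 = 1.051558.
Step 5: Under H0, H ~ chi^2(3); p-value = 0.788779.
Step 6: alpha = 0.1. fail to reject H0.

H = 1.0516, df = 3, p = 0.788779, fail to reject H0.


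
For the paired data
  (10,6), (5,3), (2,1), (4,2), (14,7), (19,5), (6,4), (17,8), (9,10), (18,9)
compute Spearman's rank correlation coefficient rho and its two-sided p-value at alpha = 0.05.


Step 1: Rank x and y separately (midranks; no ties here).
rank(x): 10->6, 5->3, 2->1, 4->2, 14->7, 19->10, 6->4, 17->8, 9->5, 18->9
rank(y): 6->6, 3->3, 1->1, 2->2, 7->7, 5->5, 4->4, 8->8, 10->10, 9->9
Step 2: d_i = R_x(i) - R_y(i); compute d_i^2.
  (6-6)^2=0, (3-3)^2=0, (1-1)^2=0, (2-2)^2=0, (7-7)^2=0, (10-5)^2=25, (4-4)^2=0, (8-8)^2=0, (5-10)^2=25, (9-9)^2=0
sum(d^2) = 50.
Step 3: rho = 1 - 6*50 / (10*(10^2 - 1)) = 1 - 300/990 = 0.696970.
Step 4: Under H0, t = rho * sqrt((n-2)/(1-rho^2)) = 2.7490 ~ t(8).
Step 5: Two-sided p-value from the t-distribution with 8 df = 0.025097.
Step 6: alpha = 0.05. reject H0.

rho = 0.6970, p = 0.025097, reject H0 at alpha = 0.05.


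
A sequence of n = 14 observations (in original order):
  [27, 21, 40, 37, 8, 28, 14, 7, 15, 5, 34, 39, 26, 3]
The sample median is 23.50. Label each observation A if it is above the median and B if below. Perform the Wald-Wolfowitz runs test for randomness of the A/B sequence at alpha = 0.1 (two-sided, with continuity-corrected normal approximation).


Step 1: Compute median = 23.50; label A = above, B = below.
Labels in order: ABAABABBBBAAAB  (n_A = 7, n_B = 7)
Step 2: Count runs R = 8.
Step 3: Under H0 (random ordering), E[R] = 2*n_A*n_B/(n_A+n_B) + 1 = 2*7*7/14 + 1 = 8.0000.
        Var[R] = 2*n_A*n_B*(2*n_A*n_B - n_A - n_B) / ((n_A+n_B)^2 * (n_A+n_B-1)) = 8232/2548 = 3.2308.
        SD[R] = 1.7974.
Step 4: R = E[R], so z = 0 with no continuity correction.
Step 5: Two-sided p-value via normal approximation = 2*(1 - Phi(|z|)) = 1.000000.
Step 6: alpha = 0.1. fail to reject H0.

R = 8, z = 0.0000, p = 1.000000, fail to reject H0.


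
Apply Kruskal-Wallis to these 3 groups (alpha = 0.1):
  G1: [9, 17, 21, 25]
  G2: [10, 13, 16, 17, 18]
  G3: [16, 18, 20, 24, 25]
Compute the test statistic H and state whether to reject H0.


Step 1: Combine all N = 14 observations and assign midranks.
sorted (value, group, rank): (9,G1,1), (10,G2,2), (13,G2,3), (16,G2,4.5), (16,G3,4.5), (17,G1,6.5), (17,G2,6.5), (18,G2,8.5), (18,G3,8.5), (20,G3,10), (21,G1,11), (24,G3,12), (25,G1,13.5), (25,G3,13.5)
Step 2: Sum ranks within each group.
R_1 = 32 (n_1 = 4)
R_2 = 24.5 (n_2 = 5)
R_3 = 48.5 (n_3 = 5)
Step 3: H = 12/(N(N+1)) * sum(R_i^2/n_i) - 3(N+1)
     = 12/(14*15) * (32^2/4 + 24.5^2/5 + 48.5^2/5) - 3*15
     = 0.057143 * 846.5 - 45
     = 3.371429.
Step 4: Ties present; correction factor C = 1 - 24/(14^3 - 14) = 0.991209. Corrected H = 3.371429 / 0.991209 = 3.401330.
Step 5: Under H0, H ~ chi^2(2); p-value = 0.182562.
Step 6: alpha = 0.1. fail to reject H0.

H = 3.4013, df = 2, p = 0.182562, fail to reject H0.


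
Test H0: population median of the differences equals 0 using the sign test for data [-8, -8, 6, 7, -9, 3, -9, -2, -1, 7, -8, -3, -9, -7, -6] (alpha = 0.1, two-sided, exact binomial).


Step 1: Discard zero differences. Original n = 15; n_eff = number of nonzero differences = 15.
Nonzero differences (with sign): -8, -8, +6, +7, -9, +3, -9, -2, -1, +7, -8, -3, -9, -7, -6
Step 2: Count signs: positive = 4, negative = 11.
Step 3: Under H0: P(positive) = 0.5, so the number of positives S ~ Bin(15, 0.5).
Step 4: Two-sided exact p-value = sum of Bin(15,0.5) probabilities at or below the observed probability = 0.118469.
Step 5: alpha = 0.1. fail to reject H0.

n_eff = 15, pos = 4, neg = 11, p = 0.118469, fail to reject H0.


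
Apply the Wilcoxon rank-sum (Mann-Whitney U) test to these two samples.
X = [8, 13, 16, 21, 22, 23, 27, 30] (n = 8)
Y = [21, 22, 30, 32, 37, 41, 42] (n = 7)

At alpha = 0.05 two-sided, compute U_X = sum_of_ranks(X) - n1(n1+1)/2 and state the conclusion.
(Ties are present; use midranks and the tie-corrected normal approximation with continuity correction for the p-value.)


Step 1: Combine and sort all 15 observations; assign midranks.
sorted (value, group): (8,X), (13,X), (16,X), (21,X), (21,Y), (22,X), (22,Y), (23,X), (27,X), (30,X), (30,Y), (32,Y), (37,Y), (41,Y), (42,Y)
ranks: 8->1, 13->2, 16->3, 21->4.5, 21->4.5, 22->6.5, 22->6.5, 23->8, 27->9, 30->10.5, 30->10.5, 32->12, 37->13, 41->14, 42->15
Step 2: Rank sum for X: R1 = 1 + 2 + 3 + 4.5 + 6.5 + 8 + 9 + 10.5 = 44.5.
Step 3: U_X = R1 - n1(n1+1)/2 = 44.5 - 8*9/2 = 44.5 - 36 = 8.5.
       U_Y = n1*n2 - U_X = 56 - 8.5 = 47.5.
Step 4: Ties are present, so use the tie-corrected normal approximation (with continuity correction) for the p-value.
Step 5: p-value = 0.027473; compare to alpha = 0.05. reject H0.

U_X = 8.5, p = 0.027473, reject H0 at alpha = 0.05.


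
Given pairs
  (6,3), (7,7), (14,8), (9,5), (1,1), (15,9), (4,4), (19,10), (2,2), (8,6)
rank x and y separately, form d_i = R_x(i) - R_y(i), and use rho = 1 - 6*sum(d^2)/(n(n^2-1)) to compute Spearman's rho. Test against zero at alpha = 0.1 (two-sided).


Step 1: Rank x and y separately (midranks; no ties here).
rank(x): 6->4, 7->5, 14->8, 9->7, 1->1, 15->9, 4->3, 19->10, 2->2, 8->6
rank(y): 3->3, 7->7, 8->8, 5->5, 1->1, 9->9, 4->4, 10->10, 2->2, 6->6
Step 2: d_i = R_x(i) - R_y(i); compute d_i^2.
  (4-3)^2=1, (5-7)^2=4, (8-8)^2=0, (7-5)^2=4, (1-1)^2=0, (9-9)^2=0, (3-4)^2=1, (10-10)^2=0, (2-2)^2=0, (6-6)^2=0
sum(d^2) = 10.
Step 3: rho = 1 - 6*10 / (10*(10^2 - 1)) = 1 - 60/990 = 0.939394.
Step 4: Under H0, t = rho * sqrt((n-2)/(1-rho^2)) = 7.7500 ~ t(8).
Step 5: Two-sided p-value from the t-distribution with 8 df = 0.000055.
Step 6: alpha = 0.1. reject H0.

rho = 0.9394, p = 0.000055, reject H0 at alpha = 0.1.


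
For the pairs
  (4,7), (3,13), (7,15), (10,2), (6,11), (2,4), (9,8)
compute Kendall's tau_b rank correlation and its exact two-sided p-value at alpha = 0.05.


Step 1: Enumerate the 21 unordered pairs (i,j) with i<j and classify each by sign(x_j-x_i) * sign(y_j-y_i).
  (1,2):dx=-1,dy=+6->D; (1,3):dx=+3,dy=+8->C; (1,4):dx=+6,dy=-5->D; (1,5):dx=+2,dy=+4->C
  (1,6):dx=-2,dy=-3->C; (1,7):dx=+5,dy=+1->C; (2,3):dx=+4,dy=+2->C; (2,4):dx=+7,dy=-11->D
  (2,5):dx=+3,dy=-2->D; (2,6):dx=-1,dy=-9->C; (2,7):dx=+6,dy=-5->D; (3,4):dx=+3,dy=-13->D
  (3,5):dx=-1,dy=-4->C; (3,6):dx=-5,dy=-11->C; (3,7):dx=+2,dy=-7->D; (4,5):dx=-4,dy=+9->D
  (4,6):dx=-8,dy=+2->D; (4,7):dx=-1,dy=+6->D; (5,6):dx=-4,dy=-7->C; (5,7):dx=+3,dy=-3->D
  (6,7):dx=+7,dy=+4->C
Step 2: C = 10, D = 11, total pairs = 21.
Step 3: tau = (C - D)/(n(n-1)/2) = (10 - 11)/21 = -0.047619.
Step 4: Exact two-sided p-value (enumerate n! = 5040 permutations of y under H0): p = 1.000000.
Step 5: alpha = 0.05. fail to reject H0.

tau_b = -0.0476 (C=10, D=11), p = 1.000000, fail to reject H0.


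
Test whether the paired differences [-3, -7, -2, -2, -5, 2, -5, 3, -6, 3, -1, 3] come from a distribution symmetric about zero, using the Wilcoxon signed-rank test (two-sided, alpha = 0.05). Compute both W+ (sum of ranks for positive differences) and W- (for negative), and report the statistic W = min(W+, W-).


Step 1: Drop any zero differences (none here) and take |d_i|.
|d| = [3, 7, 2, 2, 5, 2, 5, 3, 6, 3, 1, 3]
Step 2: Midrank |d_i| (ties get averaged ranks).
ranks: |3|->6.5, |7|->12, |2|->3, |2|->3, |5|->9.5, |2|->3, |5|->9.5, |3|->6.5, |6|->11, |3|->6.5, |1|->1, |3|->6.5
Step 3: Attach original signs; sum ranks with positive sign and with negative sign.
W+ = 3 + 6.5 + 6.5 + 6.5 = 22.5
W- = 6.5 + 12 + 3 + 3 + 9.5 + 9.5 + 11 + 1 = 55.5
(Check: W+ + W- = 78 should equal n(n+1)/2 = 78.)
Step 4: Test statistic W = min(W+, W-) = 22.5.
Step 5: Ties in |d|, so use the tie-corrected normal approximation.
        E[W] = n(n+1)/4 = 12*13/4 = 39.
        Tie groups: |d|=2 (t=3), |d|=3 (t=4), |d|=5 (t=2); sum(t^3 - t) = 90.
        Var[W] = n(n+1)(2n+1)/24 - sum(t^3-t)/48 = 3900/24 - 90/48 = 160.625.
        z = (W - E[W]) / sqrt(Var[W]) = (22.5 - 39) / 12.6738 = -1.3019.
        Two-sided p = 2*Phi(z) = 0.192951.
Step 6: alpha = 0.05. fail to reject H0.

W+ = 22.5, W- = 55.5, W = min = 22.5, p = 0.192951, fail to reject H0.


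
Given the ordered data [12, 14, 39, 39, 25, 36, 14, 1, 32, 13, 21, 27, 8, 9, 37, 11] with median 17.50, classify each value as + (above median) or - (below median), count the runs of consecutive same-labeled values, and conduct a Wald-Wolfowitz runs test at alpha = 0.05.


Step 1: Compute median = 17.50; label A = above, B = below.
Labels in order: BBAAAABBABAABBAB  (n_A = 8, n_B = 8)
Step 2: Count runs R = 9.
Step 3: Under H0 (random ordering), E[R] = 2*n_A*n_B/(n_A+n_B) + 1 = 2*8*8/16 + 1 = 9.0000.
        Var[R] = 2*n_A*n_B*(2*n_A*n_B - n_A - n_B) / ((n_A+n_B)^2 * (n_A+n_B-1)) = 14336/3840 = 3.7333.
        SD[R] = 1.9322.
Step 4: R = E[R], so z = 0 with no continuity correction.
Step 5: Two-sided p-value via normal approximation = 2*(1 - Phi(|z|)) = 1.000000.
Step 6: alpha = 0.05. fail to reject H0.

R = 9, z = 0.0000, p = 1.000000, fail to reject H0.


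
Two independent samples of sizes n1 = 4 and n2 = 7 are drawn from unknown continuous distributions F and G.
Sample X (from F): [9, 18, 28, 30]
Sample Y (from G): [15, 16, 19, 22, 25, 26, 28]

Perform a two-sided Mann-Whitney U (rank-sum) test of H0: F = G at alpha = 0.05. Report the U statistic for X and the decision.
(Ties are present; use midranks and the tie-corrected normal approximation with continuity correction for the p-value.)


Step 1: Combine and sort all 11 observations; assign midranks.
sorted (value, group): (9,X), (15,Y), (16,Y), (18,X), (19,Y), (22,Y), (25,Y), (26,Y), (28,X), (28,Y), (30,X)
ranks: 9->1, 15->2, 16->3, 18->4, 19->5, 22->6, 25->7, 26->8, 28->9.5, 28->9.5, 30->11
Step 2: Rank sum for X: R1 = 1 + 4 + 9.5 + 11 = 25.5.
Step 3: U_X = R1 - n1(n1+1)/2 = 25.5 - 4*5/2 = 25.5 - 10 = 15.5.
       U_Y = n1*n2 - U_X = 28 - 15.5 = 12.5.
Step 4: Ties are present, so use the tie-corrected normal approximation (with continuity correction) for the p-value.
Step 5: p-value = 0.849769; compare to alpha = 0.05. fail to reject H0.

U_X = 15.5, p = 0.849769, fail to reject H0 at alpha = 0.05.


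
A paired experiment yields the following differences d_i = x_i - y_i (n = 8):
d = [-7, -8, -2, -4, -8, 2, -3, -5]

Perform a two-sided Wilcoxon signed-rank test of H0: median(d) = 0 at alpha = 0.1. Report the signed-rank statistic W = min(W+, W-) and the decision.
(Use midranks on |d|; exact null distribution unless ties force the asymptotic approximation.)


Step 1: Drop any zero differences (none here) and take |d_i|.
|d| = [7, 8, 2, 4, 8, 2, 3, 5]
Step 2: Midrank |d_i| (ties get averaged ranks).
ranks: |7|->6, |8|->7.5, |2|->1.5, |4|->4, |8|->7.5, |2|->1.5, |3|->3, |5|->5
Step 3: Attach original signs; sum ranks with positive sign and with negative sign.
W+ = 1.5 = 1.5
W- = 6 + 7.5 + 1.5 + 4 + 7.5 + 3 + 5 = 34.5
(Check: W+ + W- = 36 should equal n(n+1)/2 = 36.)
Step 4: Test statistic W = min(W+, W-) = 1.5.
Step 5: Ties in |d|, so use the tie-corrected normal approximation.
        E[W] = n(n+1)/4 = 8*9/4 = 18.
        Tie groups: |d|=2 (t=2), |d|=8 (t=2); sum(t^3 - t) = 12.
        Var[W] = n(n+1)(2n+1)/24 - sum(t^3-t)/48 = 1224/24 - 12/48 = 50.75.
        z = (W - E[W]) / sqrt(Var[W]) = (1.5 - 18) / 7.1239 = -2.3161.
        Two-sided p = 2*Phi(z) = 0.020550.
Step 6: alpha = 0.1. reject H0.

W+ = 1.5, W- = 34.5, W = min = 1.5, p = 0.020550, reject H0.


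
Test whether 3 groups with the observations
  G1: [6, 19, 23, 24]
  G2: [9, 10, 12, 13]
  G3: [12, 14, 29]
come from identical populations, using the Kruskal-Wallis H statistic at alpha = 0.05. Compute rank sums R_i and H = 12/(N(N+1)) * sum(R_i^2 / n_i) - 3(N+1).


Step 1: Combine all N = 11 observations and assign midranks.
sorted (value, group, rank): (6,G1,1), (9,G2,2), (10,G2,3), (12,G2,4.5), (12,G3,4.5), (13,G2,6), (14,G3,7), (19,G1,8), (23,G1,9), (24,G1,10), (29,G3,11)
Step 2: Sum ranks within each group.
R_1 = 28 (n_1 = 4)
R_2 = 15.5 (n_2 = 4)
R_3 = 22.5 (n_3 = 3)
Step 3: H = 12/(N(N+1)) * sum(R_i^2/n_i) - 3(N+1)
     = 12/(11*12) * (28^2/4 + 15.5^2/4 + 22.5^2/3) - 3*12
     = 0.090909 * 424.812 - 36
     = 2.619318.
Step 4: Ties present; correction factor C = 1 - 6/(11^3 - 11) = 0.995455. Corrected H = 2.619318 / 0.995455 = 2.631279.
Step 5: Under H0, H ~ chi^2(2); p-value = 0.268303.
Step 6: alpha = 0.05. fail to reject H0.

H = 2.6313, df = 2, p = 0.268303, fail to reject H0.


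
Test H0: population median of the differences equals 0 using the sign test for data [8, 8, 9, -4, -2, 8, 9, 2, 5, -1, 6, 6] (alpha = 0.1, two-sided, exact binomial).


Step 1: Discard zero differences. Original n = 12; n_eff = number of nonzero differences = 12.
Nonzero differences (with sign): +8, +8, +9, -4, -2, +8, +9, +2, +5, -1, +6, +6
Step 2: Count signs: positive = 9, negative = 3.
Step 3: Under H0: P(positive) = 0.5, so the number of positives S ~ Bin(12, 0.5).
Step 4: Two-sided exact p-value = sum of Bin(12,0.5) probabilities at or below the observed probability = 0.145996.
Step 5: alpha = 0.1. fail to reject H0.

n_eff = 12, pos = 9, neg = 3, p = 0.145996, fail to reject H0.


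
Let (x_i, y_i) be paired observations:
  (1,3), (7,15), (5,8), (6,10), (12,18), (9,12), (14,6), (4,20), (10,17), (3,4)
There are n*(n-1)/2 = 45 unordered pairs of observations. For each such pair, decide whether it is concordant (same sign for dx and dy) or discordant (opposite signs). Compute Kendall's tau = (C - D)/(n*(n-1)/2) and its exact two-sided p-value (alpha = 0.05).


Step 1: Enumerate the 45 unordered pairs (i,j) with i<j and classify each by sign(x_j-x_i) * sign(y_j-y_i).
  (1,2):dx=+6,dy=+12->C; (1,3):dx=+4,dy=+5->C; (1,4):dx=+5,dy=+7->C; (1,5):dx=+11,dy=+15->C
  (1,6):dx=+8,dy=+9->C; (1,7):dx=+13,dy=+3->C; (1,8):dx=+3,dy=+17->C; (1,9):dx=+9,dy=+14->C
  (1,10):dx=+2,dy=+1->C; (2,3):dx=-2,dy=-7->C; (2,4):dx=-1,dy=-5->C; (2,5):dx=+5,dy=+3->C
  (2,6):dx=+2,dy=-3->D; (2,7):dx=+7,dy=-9->D; (2,8):dx=-3,dy=+5->D; (2,9):dx=+3,dy=+2->C
  (2,10):dx=-4,dy=-11->C; (3,4):dx=+1,dy=+2->C; (3,5):dx=+7,dy=+10->C; (3,6):dx=+4,dy=+4->C
  (3,7):dx=+9,dy=-2->D; (3,8):dx=-1,dy=+12->D; (3,9):dx=+5,dy=+9->C; (3,10):dx=-2,dy=-4->C
  (4,5):dx=+6,dy=+8->C; (4,6):dx=+3,dy=+2->C; (4,7):dx=+8,dy=-4->D; (4,8):dx=-2,dy=+10->D
  (4,9):dx=+4,dy=+7->C; (4,10):dx=-3,dy=-6->C; (5,6):dx=-3,dy=-6->C; (5,7):dx=+2,dy=-12->D
  (5,8):dx=-8,dy=+2->D; (5,9):dx=-2,dy=-1->C; (5,10):dx=-9,dy=-14->C; (6,7):dx=+5,dy=-6->D
  (6,8):dx=-5,dy=+8->D; (6,9):dx=+1,dy=+5->C; (6,10):dx=-6,dy=-8->C; (7,8):dx=-10,dy=+14->D
  (7,9):dx=-4,dy=+11->D; (7,10):dx=-11,dy=-2->C; (8,9):dx=+6,dy=-3->D; (8,10):dx=-1,dy=-16->C
  (9,10):dx=-7,dy=-13->C
Step 2: C = 31, D = 14, total pairs = 45.
Step 3: tau = (C - D)/(n(n-1)/2) = (31 - 14)/45 = 0.377778.
Step 4: Exact two-sided p-value (enumerate n! = 3628800 permutations of y under H0): p = 0.155742.
Step 5: alpha = 0.05. fail to reject H0.

tau_b = 0.3778 (C=31, D=14), p = 0.155742, fail to reject H0.


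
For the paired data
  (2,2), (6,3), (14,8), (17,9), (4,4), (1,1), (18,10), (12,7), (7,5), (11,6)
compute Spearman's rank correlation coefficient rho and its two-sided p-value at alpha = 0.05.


Step 1: Rank x and y separately (midranks; no ties here).
rank(x): 2->2, 6->4, 14->8, 17->9, 4->3, 1->1, 18->10, 12->7, 7->5, 11->6
rank(y): 2->2, 3->3, 8->8, 9->9, 4->4, 1->1, 10->10, 7->7, 5->5, 6->6
Step 2: d_i = R_x(i) - R_y(i); compute d_i^2.
  (2-2)^2=0, (4-3)^2=1, (8-8)^2=0, (9-9)^2=0, (3-4)^2=1, (1-1)^2=0, (10-10)^2=0, (7-7)^2=0, (5-5)^2=0, (6-6)^2=0
sum(d^2) = 2.
Step 3: rho = 1 - 6*2 / (10*(10^2 - 1)) = 1 - 12/990 = 0.987879.
Step 4: Under H0, t = rho * sqrt((n-2)/(1-rho^2)) = 18.0003 ~ t(8).
Step 5: Two-sided p-value from the t-distribution with 8 df = 0.000000.
Step 6: alpha = 0.05. reject H0.

rho = 0.9879, p = 0.000000, reject H0 at alpha = 0.05.


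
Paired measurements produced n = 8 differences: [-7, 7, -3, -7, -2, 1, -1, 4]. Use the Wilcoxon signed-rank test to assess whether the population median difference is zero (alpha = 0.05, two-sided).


Step 1: Drop any zero differences (none here) and take |d_i|.
|d| = [7, 7, 3, 7, 2, 1, 1, 4]
Step 2: Midrank |d_i| (ties get averaged ranks).
ranks: |7|->7, |7|->7, |3|->4, |7|->7, |2|->3, |1|->1.5, |1|->1.5, |4|->5
Step 3: Attach original signs; sum ranks with positive sign and with negative sign.
W+ = 7 + 1.5 + 5 = 13.5
W- = 7 + 4 + 7 + 3 + 1.5 = 22.5
(Check: W+ + W- = 36 should equal n(n+1)/2 = 36.)
Step 4: Test statistic W = min(W+, W-) = 13.5.
Step 5: Ties in |d|, so use the tie-corrected normal approximation.
        E[W] = n(n+1)/4 = 8*9/4 = 18.
        Tie groups: |d|=1 (t=2), |d|=7 (t=3); sum(t^3 - t) = 30.
        Var[W] = n(n+1)(2n+1)/24 - sum(t^3-t)/48 = 1224/24 - 30/48 = 50.375.
        z = (W - E[W]) / sqrt(Var[W]) = (13.5 - 18) / 7.0975 = -0.6340.
        Two-sided p = 2*Phi(z) = 0.526066.
Step 6: alpha = 0.05. fail to reject H0.

W+ = 13.5, W- = 22.5, W = min = 13.5, p = 0.526066, fail to reject H0.


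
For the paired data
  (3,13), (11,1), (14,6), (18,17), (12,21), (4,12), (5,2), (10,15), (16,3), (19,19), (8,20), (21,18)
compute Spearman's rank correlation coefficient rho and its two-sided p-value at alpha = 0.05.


Step 1: Rank x and y separately (midranks; no ties here).
rank(x): 3->1, 11->6, 14->8, 18->10, 12->7, 4->2, 5->3, 10->5, 16->9, 19->11, 8->4, 21->12
rank(y): 13->6, 1->1, 6->4, 17->8, 21->12, 12->5, 2->2, 15->7, 3->3, 19->10, 20->11, 18->9
Step 2: d_i = R_x(i) - R_y(i); compute d_i^2.
  (1-6)^2=25, (6-1)^2=25, (8-4)^2=16, (10-8)^2=4, (7-12)^2=25, (2-5)^2=9, (3-2)^2=1, (5-7)^2=4, (9-3)^2=36, (11-10)^2=1, (4-11)^2=49, (12-9)^2=9
sum(d^2) = 204.
Step 3: rho = 1 - 6*204 / (12*(12^2 - 1)) = 1 - 1224/1716 = 0.286713.
Step 4: Under H0, t = rho * sqrt((n-2)/(1-rho^2)) = 0.9464 ~ t(10).
Step 5: Two-sided p-value from the t-distribution with 10 df = 0.366251.
Step 6: alpha = 0.05. fail to reject H0.

rho = 0.2867, p = 0.366251, fail to reject H0 at alpha = 0.05.


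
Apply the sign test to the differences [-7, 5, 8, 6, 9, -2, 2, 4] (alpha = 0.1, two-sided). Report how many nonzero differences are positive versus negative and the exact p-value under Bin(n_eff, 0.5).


Step 1: Discard zero differences. Original n = 8; n_eff = number of nonzero differences = 8.
Nonzero differences (with sign): -7, +5, +8, +6, +9, -2, +2, +4
Step 2: Count signs: positive = 6, negative = 2.
Step 3: Under H0: P(positive) = 0.5, so the number of positives S ~ Bin(8, 0.5).
Step 4: Two-sided exact p-value = sum of Bin(8,0.5) probabilities at or below the observed probability = 0.289062.
Step 5: alpha = 0.1. fail to reject H0.

n_eff = 8, pos = 6, neg = 2, p = 0.289062, fail to reject H0.


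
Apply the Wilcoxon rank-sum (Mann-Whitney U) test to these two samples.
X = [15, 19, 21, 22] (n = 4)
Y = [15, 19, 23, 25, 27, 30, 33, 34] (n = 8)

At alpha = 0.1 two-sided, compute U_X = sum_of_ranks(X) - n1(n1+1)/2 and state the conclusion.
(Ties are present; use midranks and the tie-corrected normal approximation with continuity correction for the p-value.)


Step 1: Combine and sort all 12 observations; assign midranks.
sorted (value, group): (15,X), (15,Y), (19,X), (19,Y), (21,X), (22,X), (23,Y), (25,Y), (27,Y), (30,Y), (33,Y), (34,Y)
ranks: 15->1.5, 15->1.5, 19->3.5, 19->3.5, 21->5, 22->6, 23->7, 25->8, 27->9, 30->10, 33->11, 34->12
Step 2: Rank sum for X: R1 = 1.5 + 3.5 + 5 + 6 = 16.
Step 3: U_X = R1 - n1(n1+1)/2 = 16 - 4*5/2 = 16 - 10 = 6.
       U_Y = n1*n2 - U_X = 32 - 6 = 26.
Step 4: Ties are present, so use the tie-corrected normal approximation (with continuity correction) for the p-value.
Step 5: p-value = 0.105412; compare to alpha = 0.1. fail to reject H0.

U_X = 6, p = 0.105412, fail to reject H0 at alpha = 0.1.


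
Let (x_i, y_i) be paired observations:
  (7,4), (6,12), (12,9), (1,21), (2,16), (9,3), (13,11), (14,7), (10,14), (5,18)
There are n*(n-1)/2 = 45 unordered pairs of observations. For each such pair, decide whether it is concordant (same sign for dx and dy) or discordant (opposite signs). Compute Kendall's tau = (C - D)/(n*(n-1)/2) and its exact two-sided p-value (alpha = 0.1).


Step 1: Enumerate the 45 unordered pairs (i,j) with i<j and classify each by sign(x_j-x_i) * sign(y_j-y_i).
  (1,2):dx=-1,dy=+8->D; (1,3):dx=+5,dy=+5->C; (1,4):dx=-6,dy=+17->D; (1,5):dx=-5,dy=+12->D
  (1,6):dx=+2,dy=-1->D; (1,7):dx=+6,dy=+7->C; (1,8):dx=+7,dy=+3->C; (1,9):dx=+3,dy=+10->C
  (1,10):dx=-2,dy=+14->D; (2,3):dx=+6,dy=-3->D; (2,4):dx=-5,dy=+9->D; (2,5):dx=-4,dy=+4->D
  (2,6):dx=+3,dy=-9->D; (2,7):dx=+7,dy=-1->D; (2,8):dx=+8,dy=-5->D; (2,9):dx=+4,dy=+2->C
  (2,10):dx=-1,dy=+6->D; (3,4):dx=-11,dy=+12->D; (3,5):dx=-10,dy=+7->D; (3,6):dx=-3,dy=-6->C
  (3,7):dx=+1,dy=+2->C; (3,8):dx=+2,dy=-2->D; (3,9):dx=-2,dy=+5->D; (3,10):dx=-7,dy=+9->D
  (4,5):dx=+1,dy=-5->D; (4,6):dx=+8,dy=-18->D; (4,7):dx=+12,dy=-10->D; (4,8):dx=+13,dy=-14->D
  (4,9):dx=+9,dy=-7->D; (4,10):dx=+4,dy=-3->D; (5,6):dx=+7,dy=-13->D; (5,7):dx=+11,dy=-5->D
  (5,8):dx=+12,dy=-9->D; (5,9):dx=+8,dy=-2->D; (5,10):dx=+3,dy=+2->C; (6,7):dx=+4,dy=+8->C
  (6,8):dx=+5,dy=+4->C; (6,9):dx=+1,dy=+11->C; (6,10):dx=-4,dy=+15->D; (7,8):dx=+1,dy=-4->D
  (7,9):dx=-3,dy=+3->D; (7,10):dx=-8,dy=+7->D; (8,9):dx=-4,dy=+7->D; (8,10):dx=-9,dy=+11->D
  (9,10):dx=-5,dy=+4->D
Step 2: C = 11, D = 34, total pairs = 45.
Step 3: tau = (C - D)/(n(n-1)/2) = (11 - 34)/45 = -0.511111.
Step 4: Exact two-sided p-value (enumerate n! = 3628800 permutations of y under H0): p = 0.046623.
Step 5: alpha = 0.1. reject H0.

tau_b = -0.5111 (C=11, D=34), p = 0.046623, reject H0.


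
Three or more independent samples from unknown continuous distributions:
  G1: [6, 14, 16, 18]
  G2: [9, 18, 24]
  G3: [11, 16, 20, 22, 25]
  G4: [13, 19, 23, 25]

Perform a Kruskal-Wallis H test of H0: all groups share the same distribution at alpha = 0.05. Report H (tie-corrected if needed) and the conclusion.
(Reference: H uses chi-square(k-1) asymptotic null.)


Step 1: Combine all N = 16 observations and assign midranks.
sorted (value, group, rank): (6,G1,1), (9,G2,2), (11,G3,3), (13,G4,4), (14,G1,5), (16,G1,6.5), (16,G3,6.5), (18,G1,8.5), (18,G2,8.5), (19,G4,10), (20,G3,11), (22,G3,12), (23,G4,13), (24,G2,14), (25,G3,15.5), (25,G4,15.5)
Step 2: Sum ranks within each group.
R_1 = 21 (n_1 = 4)
R_2 = 24.5 (n_2 = 3)
R_3 = 48 (n_3 = 5)
R_4 = 42.5 (n_4 = 4)
Step 3: H = 12/(N(N+1)) * sum(R_i^2/n_i) - 3(N+1)
     = 12/(16*17) * (21^2/4 + 24.5^2/3 + 48^2/5 + 42.5^2/4) - 3*17
     = 0.044118 * 1222.7 - 51
     = 2.942463.
Step 4: Ties present; correction factor C = 1 - 18/(16^3 - 16) = 0.995588. Corrected H = 2.942463 / 0.995588 = 2.955502.
Step 5: Under H0, H ~ chi^2(3); p-value = 0.398537.
Step 6: alpha = 0.05. fail to reject H0.

H = 2.9555, df = 3, p = 0.398537, fail to reject H0.


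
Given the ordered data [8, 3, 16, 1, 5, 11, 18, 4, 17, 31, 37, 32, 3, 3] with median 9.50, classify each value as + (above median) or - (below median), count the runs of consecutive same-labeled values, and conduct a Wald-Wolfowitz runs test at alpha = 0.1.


Step 1: Compute median = 9.50; label A = above, B = below.
Labels in order: BBABBAABAAAABB  (n_A = 7, n_B = 7)
Step 2: Count runs R = 7.
Step 3: Under H0 (random ordering), E[R] = 2*n_A*n_B/(n_A+n_B) + 1 = 2*7*7/14 + 1 = 8.0000.
        Var[R] = 2*n_A*n_B*(2*n_A*n_B - n_A - n_B) / ((n_A+n_B)^2 * (n_A+n_B-1)) = 8232/2548 = 3.2308.
        SD[R] = 1.7974.
Step 4: Continuity-corrected z = (R + 0.5 - E[R]) / SD[R] = (7 + 0.5 - 8.0000) / 1.7974 = -0.2782.
Step 5: Two-sided p-value via normal approximation = 2*(1 - Phi(|z|)) = 0.780879.
Step 6: alpha = 0.1. fail to reject H0.

R = 7, z = -0.2782, p = 0.780879, fail to reject H0.


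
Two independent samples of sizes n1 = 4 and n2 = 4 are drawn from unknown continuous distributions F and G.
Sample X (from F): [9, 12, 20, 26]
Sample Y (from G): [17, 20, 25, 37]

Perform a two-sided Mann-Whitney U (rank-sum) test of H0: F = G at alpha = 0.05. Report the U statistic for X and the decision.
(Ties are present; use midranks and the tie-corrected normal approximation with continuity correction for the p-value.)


Step 1: Combine and sort all 8 observations; assign midranks.
sorted (value, group): (9,X), (12,X), (17,Y), (20,X), (20,Y), (25,Y), (26,X), (37,Y)
ranks: 9->1, 12->2, 17->3, 20->4.5, 20->4.5, 25->6, 26->7, 37->8
Step 2: Rank sum for X: R1 = 1 + 2 + 4.5 + 7 = 14.5.
Step 3: U_X = R1 - n1(n1+1)/2 = 14.5 - 4*5/2 = 14.5 - 10 = 4.5.
       U_Y = n1*n2 - U_X = 16 - 4.5 = 11.5.
Step 4: Ties are present, so use the tie-corrected normal approximation (with continuity correction) for the p-value.
Step 5: p-value = 0.383630; compare to alpha = 0.05. fail to reject H0.

U_X = 4.5, p = 0.383630, fail to reject H0 at alpha = 0.05.


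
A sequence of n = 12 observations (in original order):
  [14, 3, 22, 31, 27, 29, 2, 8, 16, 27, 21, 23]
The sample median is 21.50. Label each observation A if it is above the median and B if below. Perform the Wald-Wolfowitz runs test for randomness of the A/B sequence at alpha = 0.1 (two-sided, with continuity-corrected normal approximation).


Step 1: Compute median = 21.50; label A = above, B = below.
Labels in order: BBAAAABBBABA  (n_A = 6, n_B = 6)
Step 2: Count runs R = 6.
Step 3: Under H0 (random ordering), E[R] = 2*n_A*n_B/(n_A+n_B) + 1 = 2*6*6/12 + 1 = 7.0000.
        Var[R] = 2*n_A*n_B*(2*n_A*n_B - n_A - n_B) / ((n_A+n_B)^2 * (n_A+n_B-1)) = 4320/1584 = 2.7273.
        SD[R] = 1.6514.
Step 4: Continuity-corrected z = (R + 0.5 - E[R]) / SD[R] = (6 + 0.5 - 7.0000) / 1.6514 = -0.3028.
Step 5: Two-sided p-value via normal approximation = 2*(1 - Phi(|z|)) = 0.762069.
Step 6: alpha = 0.1. fail to reject H0.

R = 6, z = -0.3028, p = 0.762069, fail to reject H0.


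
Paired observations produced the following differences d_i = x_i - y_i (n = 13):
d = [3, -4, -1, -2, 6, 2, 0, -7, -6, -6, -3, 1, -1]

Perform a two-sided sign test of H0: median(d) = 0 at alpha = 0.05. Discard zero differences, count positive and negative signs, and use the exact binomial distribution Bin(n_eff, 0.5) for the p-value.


Step 1: Discard zero differences. Original n = 13; n_eff = number of nonzero differences = 12.
Nonzero differences (with sign): +3, -4, -1, -2, +6, +2, -7, -6, -6, -3, +1, -1
Step 2: Count signs: positive = 4, negative = 8.
Step 3: Under H0: P(positive) = 0.5, so the number of positives S ~ Bin(12, 0.5).
Step 4: Two-sided exact p-value = sum of Bin(12,0.5) probabilities at or below the observed probability = 0.387695.
Step 5: alpha = 0.05. fail to reject H0.

n_eff = 12, pos = 4, neg = 8, p = 0.387695, fail to reject H0.


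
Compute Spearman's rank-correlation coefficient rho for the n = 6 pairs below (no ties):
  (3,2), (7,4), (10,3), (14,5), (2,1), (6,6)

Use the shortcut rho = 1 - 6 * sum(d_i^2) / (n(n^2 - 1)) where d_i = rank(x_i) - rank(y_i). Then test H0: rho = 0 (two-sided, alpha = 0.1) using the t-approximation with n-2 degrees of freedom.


Step 1: Rank x and y separately (midranks; no ties here).
rank(x): 3->2, 7->4, 10->5, 14->6, 2->1, 6->3
rank(y): 2->2, 4->4, 3->3, 5->5, 1->1, 6->6
Step 2: d_i = R_x(i) - R_y(i); compute d_i^2.
  (2-2)^2=0, (4-4)^2=0, (5-3)^2=4, (6-5)^2=1, (1-1)^2=0, (3-6)^2=9
sum(d^2) = 14.
Step 3: rho = 1 - 6*14 / (6*(6^2 - 1)) = 1 - 84/210 = 0.600000.
Step 4: Under H0, t = rho * sqrt((n-2)/(1-rho^2)) = 1.5000 ~ t(4).
Step 5: Two-sided p-value from the t-distribution with 4 df = 0.208000.
Step 6: alpha = 0.1. fail to reject H0.

rho = 0.6000, p = 0.208000, fail to reject H0 at alpha = 0.1.


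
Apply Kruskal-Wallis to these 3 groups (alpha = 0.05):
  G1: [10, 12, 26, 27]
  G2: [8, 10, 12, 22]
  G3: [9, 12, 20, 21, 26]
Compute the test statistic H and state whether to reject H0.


Step 1: Combine all N = 13 observations and assign midranks.
sorted (value, group, rank): (8,G2,1), (9,G3,2), (10,G1,3.5), (10,G2,3.5), (12,G1,6), (12,G2,6), (12,G3,6), (20,G3,8), (21,G3,9), (22,G2,10), (26,G1,11.5), (26,G3,11.5), (27,G1,13)
Step 2: Sum ranks within each group.
R_1 = 34 (n_1 = 4)
R_2 = 20.5 (n_2 = 4)
R_3 = 36.5 (n_3 = 5)
Step 3: H = 12/(N(N+1)) * sum(R_i^2/n_i) - 3(N+1)
     = 12/(13*14) * (34^2/4 + 20.5^2/4 + 36.5^2/5) - 3*14
     = 0.065934 * 660.513 - 42
     = 1.550275.
Step 4: Ties present; correction factor C = 1 - 36/(13^3 - 13) = 0.983516. Corrected H = 1.550275 / 0.983516 = 1.576257.
Step 5: Under H0, H ~ chi^2(2); p-value = 0.454695.
Step 6: alpha = 0.05. fail to reject H0.

H = 1.5763, df = 2, p = 0.454695, fail to reject H0.


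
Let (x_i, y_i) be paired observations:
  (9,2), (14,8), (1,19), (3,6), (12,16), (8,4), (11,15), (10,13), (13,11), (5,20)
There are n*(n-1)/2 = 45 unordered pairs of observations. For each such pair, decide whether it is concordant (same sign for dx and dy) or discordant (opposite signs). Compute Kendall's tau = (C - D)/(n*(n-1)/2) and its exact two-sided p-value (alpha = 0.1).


Step 1: Enumerate the 45 unordered pairs (i,j) with i<j and classify each by sign(x_j-x_i) * sign(y_j-y_i).
  (1,2):dx=+5,dy=+6->C; (1,3):dx=-8,dy=+17->D; (1,4):dx=-6,dy=+4->D; (1,5):dx=+3,dy=+14->C
  (1,6):dx=-1,dy=+2->D; (1,7):dx=+2,dy=+13->C; (1,8):dx=+1,dy=+11->C; (1,9):dx=+4,dy=+9->C
  (1,10):dx=-4,dy=+18->D; (2,3):dx=-13,dy=+11->D; (2,4):dx=-11,dy=-2->C; (2,5):dx=-2,dy=+8->D
  (2,6):dx=-6,dy=-4->C; (2,7):dx=-3,dy=+7->D; (2,8):dx=-4,dy=+5->D; (2,9):dx=-1,dy=+3->D
  (2,10):dx=-9,dy=+12->D; (3,4):dx=+2,dy=-13->D; (3,5):dx=+11,dy=-3->D; (3,6):dx=+7,dy=-15->D
  (3,7):dx=+10,dy=-4->D; (3,8):dx=+9,dy=-6->D; (3,9):dx=+12,dy=-8->D; (3,10):dx=+4,dy=+1->C
  (4,5):dx=+9,dy=+10->C; (4,6):dx=+5,dy=-2->D; (4,7):dx=+8,dy=+9->C; (4,8):dx=+7,dy=+7->C
  (4,9):dx=+10,dy=+5->C; (4,10):dx=+2,dy=+14->C; (5,6):dx=-4,dy=-12->C; (5,7):dx=-1,dy=-1->C
  (5,8):dx=-2,dy=-3->C; (5,9):dx=+1,dy=-5->D; (5,10):dx=-7,dy=+4->D; (6,7):dx=+3,dy=+11->C
  (6,8):dx=+2,dy=+9->C; (6,9):dx=+5,dy=+7->C; (6,10):dx=-3,dy=+16->D; (7,8):dx=-1,dy=-2->C
  (7,9):dx=+2,dy=-4->D; (7,10):dx=-6,dy=+5->D; (8,9):dx=+3,dy=-2->D; (8,10):dx=-5,dy=+7->D
  (9,10):dx=-8,dy=+9->D
Step 2: C = 20, D = 25, total pairs = 45.
Step 3: tau = (C - D)/(n(n-1)/2) = (20 - 25)/45 = -0.111111.
Step 4: Exact two-sided p-value (enumerate n! = 3628800 permutations of y under H0): p = 0.727490.
Step 5: alpha = 0.1. fail to reject H0.

tau_b = -0.1111 (C=20, D=25), p = 0.727490, fail to reject H0.


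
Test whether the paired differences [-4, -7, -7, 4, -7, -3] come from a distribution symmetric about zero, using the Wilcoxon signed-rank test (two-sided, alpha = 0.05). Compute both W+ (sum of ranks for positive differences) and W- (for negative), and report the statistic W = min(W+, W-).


Step 1: Drop any zero differences (none here) and take |d_i|.
|d| = [4, 7, 7, 4, 7, 3]
Step 2: Midrank |d_i| (ties get averaged ranks).
ranks: |4|->2.5, |7|->5, |7|->5, |4|->2.5, |7|->5, |3|->1
Step 3: Attach original signs; sum ranks with positive sign and with negative sign.
W+ = 2.5 = 2.5
W- = 2.5 + 5 + 5 + 5 + 1 = 18.5
(Check: W+ + W- = 21 should equal n(n+1)/2 = 21.)
Step 4: Test statistic W = min(W+, W-) = 2.5.
Step 5: Ties in |d|, so use the tie-corrected normal approximation.
        E[W] = n(n+1)/4 = 6*7/4 = 10.5.
        Tie groups: |d|=4 (t=2), |d|=7 (t=3); sum(t^3 - t) = 30.
        Var[W] = n(n+1)(2n+1)/24 - sum(t^3-t)/48 = 546/24 - 30/48 = 22.125.
        z = (W - E[W]) / sqrt(Var[W]) = (2.5 - 10.5) / 4.7037 = -1.7008.
        Two-sided p = 2*Phi(z) = 0.088984.
Step 6: alpha = 0.05. fail to reject H0.

W+ = 2.5, W- = 18.5, W = min = 2.5, p = 0.088984, fail to reject H0.


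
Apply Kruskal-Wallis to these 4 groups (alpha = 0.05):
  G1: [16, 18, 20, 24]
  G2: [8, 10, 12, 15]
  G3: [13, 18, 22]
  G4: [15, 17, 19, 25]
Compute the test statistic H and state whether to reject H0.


Step 1: Combine all N = 15 observations and assign midranks.
sorted (value, group, rank): (8,G2,1), (10,G2,2), (12,G2,3), (13,G3,4), (15,G2,5.5), (15,G4,5.5), (16,G1,7), (17,G4,8), (18,G1,9.5), (18,G3,9.5), (19,G4,11), (20,G1,12), (22,G3,13), (24,G1,14), (25,G4,15)
Step 2: Sum ranks within each group.
R_1 = 42.5 (n_1 = 4)
R_2 = 11.5 (n_2 = 4)
R_3 = 26.5 (n_3 = 3)
R_4 = 39.5 (n_4 = 4)
Step 3: H = 12/(N(N+1)) * sum(R_i^2/n_i) - 3(N+1)
     = 12/(15*16) * (42.5^2/4 + 11.5^2/4 + 26.5^2/3 + 39.5^2/4) - 3*16
     = 0.050000 * 1108.77 - 48
     = 7.438542.
Step 4: Ties present; correction factor C = 1 - 12/(15^3 - 15) = 0.996429. Corrected H = 7.438542 / 0.996429 = 7.465203.
Step 5: Under H0, H ~ chi^2(3); p-value = 0.058459.
Step 6: alpha = 0.05. fail to reject H0.

H = 7.4652, df = 3, p = 0.058459, fail to reject H0.


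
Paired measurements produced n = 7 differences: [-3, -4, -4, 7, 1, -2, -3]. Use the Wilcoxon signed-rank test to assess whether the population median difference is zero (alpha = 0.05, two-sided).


Step 1: Drop any zero differences (none here) and take |d_i|.
|d| = [3, 4, 4, 7, 1, 2, 3]
Step 2: Midrank |d_i| (ties get averaged ranks).
ranks: |3|->3.5, |4|->5.5, |4|->5.5, |7|->7, |1|->1, |2|->2, |3|->3.5
Step 3: Attach original signs; sum ranks with positive sign and with negative sign.
W+ = 7 + 1 = 8
W- = 3.5 + 5.5 + 5.5 + 2 + 3.5 = 20
(Check: W+ + W- = 28 should equal n(n+1)/2 = 28.)
Step 4: Test statistic W = min(W+, W-) = 8.
Step 5: Ties in |d|, so use the tie-corrected normal approximation.
        E[W] = n(n+1)/4 = 7*8/4 = 14.
        Tie groups: |d|=3 (t=2), |d|=4 (t=2); sum(t^3 - t) = 12.
        Var[W] = n(n+1)(2n+1)/24 - sum(t^3-t)/48 = 840/24 - 12/48 = 34.75.
        z = (W - E[W]) / sqrt(Var[W]) = (8 - 14) / 5.8949 = -1.0178.
        Two-sided p = 2*Phi(z) = 0.308760.
Step 6: alpha = 0.05. fail to reject H0.

W+ = 8, W- = 20, W = min = 8, p = 0.308760, fail to reject H0.


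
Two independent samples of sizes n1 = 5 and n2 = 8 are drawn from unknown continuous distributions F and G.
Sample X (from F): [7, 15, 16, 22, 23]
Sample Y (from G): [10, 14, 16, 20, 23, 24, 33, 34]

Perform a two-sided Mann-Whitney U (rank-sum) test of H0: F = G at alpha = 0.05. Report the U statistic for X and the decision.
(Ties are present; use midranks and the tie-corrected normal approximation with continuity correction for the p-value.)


Step 1: Combine and sort all 13 observations; assign midranks.
sorted (value, group): (7,X), (10,Y), (14,Y), (15,X), (16,X), (16,Y), (20,Y), (22,X), (23,X), (23,Y), (24,Y), (33,Y), (34,Y)
ranks: 7->1, 10->2, 14->3, 15->4, 16->5.5, 16->5.5, 20->7, 22->8, 23->9.5, 23->9.5, 24->11, 33->12, 34->13
Step 2: Rank sum for X: R1 = 1 + 4 + 5.5 + 8 + 9.5 = 28.
Step 3: U_X = R1 - n1(n1+1)/2 = 28 - 5*6/2 = 28 - 15 = 13.
       U_Y = n1*n2 - U_X = 40 - 13 = 27.
Step 4: Ties are present, so use the tie-corrected normal approximation (with continuity correction) for the p-value.
Step 5: p-value = 0.340019; compare to alpha = 0.05. fail to reject H0.

U_X = 13, p = 0.340019, fail to reject H0 at alpha = 0.05.


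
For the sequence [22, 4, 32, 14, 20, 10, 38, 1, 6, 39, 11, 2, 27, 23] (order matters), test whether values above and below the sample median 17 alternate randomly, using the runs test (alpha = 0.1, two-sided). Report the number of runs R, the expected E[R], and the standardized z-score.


Step 1: Compute median = 17; label A = above, B = below.
Labels in order: ABABABABBABBAA  (n_A = 7, n_B = 7)
Step 2: Count runs R = 11.
Step 3: Under H0 (random ordering), E[R] = 2*n_A*n_B/(n_A+n_B) + 1 = 2*7*7/14 + 1 = 8.0000.
        Var[R] = 2*n_A*n_B*(2*n_A*n_B - n_A - n_B) / ((n_A+n_B)^2 * (n_A+n_B-1)) = 8232/2548 = 3.2308.
        SD[R] = 1.7974.
Step 4: Continuity-corrected z = (R - 0.5 - E[R]) / SD[R] = (11 - 0.5 - 8.0000) / 1.7974 = 1.3909.
Step 5: Two-sided p-value via normal approximation = 2*(1 - Phi(|z|)) = 0.164264.
Step 6: alpha = 0.1. fail to reject H0.

R = 11, z = 1.3909, p = 0.164264, fail to reject H0.


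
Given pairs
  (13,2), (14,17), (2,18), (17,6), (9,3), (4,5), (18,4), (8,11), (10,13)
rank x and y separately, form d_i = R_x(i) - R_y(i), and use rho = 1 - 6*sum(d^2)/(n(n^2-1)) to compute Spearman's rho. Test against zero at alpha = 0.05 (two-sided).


Step 1: Rank x and y separately (midranks; no ties here).
rank(x): 13->6, 14->7, 2->1, 17->8, 9->4, 4->2, 18->9, 8->3, 10->5
rank(y): 2->1, 17->8, 18->9, 6->5, 3->2, 5->4, 4->3, 11->6, 13->7
Step 2: d_i = R_x(i) - R_y(i); compute d_i^2.
  (6-1)^2=25, (7-8)^2=1, (1-9)^2=64, (8-5)^2=9, (4-2)^2=4, (2-4)^2=4, (9-3)^2=36, (3-6)^2=9, (5-7)^2=4
sum(d^2) = 156.
Step 3: rho = 1 - 6*156 / (9*(9^2 - 1)) = 1 - 936/720 = -0.300000.
Step 4: Under H0, t = rho * sqrt((n-2)/(1-rho^2)) = -0.8321 ~ t(7).
Step 5: Two-sided p-value from the t-distribution with 7 df = 0.432845.
Step 6: alpha = 0.05. fail to reject H0.

rho = -0.3000, p = 0.432845, fail to reject H0 at alpha = 0.05.


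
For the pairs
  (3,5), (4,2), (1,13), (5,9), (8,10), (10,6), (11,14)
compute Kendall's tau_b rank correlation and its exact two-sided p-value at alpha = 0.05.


Step 1: Enumerate the 21 unordered pairs (i,j) with i<j and classify each by sign(x_j-x_i) * sign(y_j-y_i).
  (1,2):dx=+1,dy=-3->D; (1,3):dx=-2,dy=+8->D; (1,4):dx=+2,dy=+4->C; (1,5):dx=+5,dy=+5->C
  (1,6):dx=+7,dy=+1->C; (1,7):dx=+8,dy=+9->C; (2,3):dx=-3,dy=+11->D; (2,4):dx=+1,dy=+7->C
  (2,5):dx=+4,dy=+8->C; (2,6):dx=+6,dy=+4->C; (2,7):dx=+7,dy=+12->C; (3,4):dx=+4,dy=-4->D
  (3,5):dx=+7,dy=-3->D; (3,6):dx=+9,dy=-7->D; (3,7):dx=+10,dy=+1->C; (4,5):dx=+3,dy=+1->C
  (4,6):dx=+5,dy=-3->D; (4,7):dx=+6,dy=+5->C; (5,6):dx=+2,dy=-4->D; (5,7):dx=+3,dy=+4->C
  (6,7):dx=+1,dy=+8->C
Step 2: C = 13, D = 8, total pairs = 21.
Step 3: tau = (C - D)/(n(n-1)/2) = (13 - 8)/21 = 0.238095.
Step 4: Exact two-sided p-value (enumerate n! = 5040 permutations of y under H0): p = 0.561905.
Step 5: alpha = 0.05. fail to reject H0.

tau_b = 0.2381 (C=13, D=8), p = 0.561905, fail to reject H0.
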